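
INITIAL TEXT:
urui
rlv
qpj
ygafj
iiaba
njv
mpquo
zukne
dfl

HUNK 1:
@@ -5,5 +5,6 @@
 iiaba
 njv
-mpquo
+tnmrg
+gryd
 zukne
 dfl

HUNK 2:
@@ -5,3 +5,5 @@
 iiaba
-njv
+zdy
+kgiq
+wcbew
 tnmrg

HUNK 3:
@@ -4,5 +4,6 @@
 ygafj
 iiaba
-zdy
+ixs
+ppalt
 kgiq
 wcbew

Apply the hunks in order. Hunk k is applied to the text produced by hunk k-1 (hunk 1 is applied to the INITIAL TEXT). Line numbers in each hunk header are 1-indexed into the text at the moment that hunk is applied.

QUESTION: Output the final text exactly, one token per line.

Hunk 1: at line 5 remove [mpquo] add [tnmrg,gryd] -> 10 lines: urui rlv qpj ygafj iiaba njv tnmrg gryd zukne dfl
Hunk 2: at line 5 remove [njv] add [zdy,kgiq,wcbew] -> 12 lines: urui rlv qpj ygafj iiaba zdy kgiq wcbew tnmrg gryd zukne dfl
Hunk 3: at line 4 remove [zdy] add [ixs,ppalt] -> 13 lines: urui rlv qpj ygafj iiaba ixs ppalt kgiq wcbew tnmrg gryd zukne dfl

Answer: urui
rlv
qpj
ygafj
iiaba
ixs
ppalt
kgiq
wcbew
tnmrg
gryd
zukne
dfl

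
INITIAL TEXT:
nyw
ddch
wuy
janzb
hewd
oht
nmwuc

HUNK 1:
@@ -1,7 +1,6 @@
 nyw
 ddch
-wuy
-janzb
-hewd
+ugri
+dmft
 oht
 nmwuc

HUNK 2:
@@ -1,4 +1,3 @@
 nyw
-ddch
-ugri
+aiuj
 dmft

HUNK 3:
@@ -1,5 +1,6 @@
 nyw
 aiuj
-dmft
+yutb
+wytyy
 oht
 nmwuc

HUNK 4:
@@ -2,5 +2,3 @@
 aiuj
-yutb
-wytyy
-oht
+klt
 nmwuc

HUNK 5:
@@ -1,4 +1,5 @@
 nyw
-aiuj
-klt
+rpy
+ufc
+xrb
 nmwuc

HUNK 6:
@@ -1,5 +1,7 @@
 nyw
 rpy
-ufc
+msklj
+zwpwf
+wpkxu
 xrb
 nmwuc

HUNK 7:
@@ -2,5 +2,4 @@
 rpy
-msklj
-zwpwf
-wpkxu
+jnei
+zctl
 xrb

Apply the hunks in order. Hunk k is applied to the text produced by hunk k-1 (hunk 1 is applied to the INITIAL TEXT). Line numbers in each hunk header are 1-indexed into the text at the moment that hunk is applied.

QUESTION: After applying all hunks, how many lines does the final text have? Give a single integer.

Hunk 1: at line 1 remove [wuy,janzb,hewd] add [ugri,dmft] -> 6 lines: nyw ddch ugri dmft oht nmwuc
Hunk 2: at line 1 remove [ddch,ugri] add [aiuj] -> 5 lines: nyw aiuj dmft oht nmwuc
Hunk 3: at line 1 remove [dmft] add [yutb,wytyy] -> 6 lines: nyw aiuj yutb wytyy oht nmwuc
Hunk 4: at line 2 remove [yutb,wytyy,oht] add [klt] -> 4 lines: nyw aiuj klt nmwuc
Hunk 5: at line 1 remove [aiuj,klt] add [rpy,ufc,xrb] -> 5 lines: nyw rpy ufc xrb nmwuc
Hunk 6: at line 1 remove [ufc] add [msklj,zwpwf,wpkxu] -> 7 lines: nyw rpy msklj zwpwf wpkxu xrb nmwuc
Hunk 7: at line 2 remove [msklj,zwpwf,wpkxu] add [jnei,zctl] -> 6 lines: nyw rpy jnei zctl xrb nmwuc
Final line count: 6

Answer: 6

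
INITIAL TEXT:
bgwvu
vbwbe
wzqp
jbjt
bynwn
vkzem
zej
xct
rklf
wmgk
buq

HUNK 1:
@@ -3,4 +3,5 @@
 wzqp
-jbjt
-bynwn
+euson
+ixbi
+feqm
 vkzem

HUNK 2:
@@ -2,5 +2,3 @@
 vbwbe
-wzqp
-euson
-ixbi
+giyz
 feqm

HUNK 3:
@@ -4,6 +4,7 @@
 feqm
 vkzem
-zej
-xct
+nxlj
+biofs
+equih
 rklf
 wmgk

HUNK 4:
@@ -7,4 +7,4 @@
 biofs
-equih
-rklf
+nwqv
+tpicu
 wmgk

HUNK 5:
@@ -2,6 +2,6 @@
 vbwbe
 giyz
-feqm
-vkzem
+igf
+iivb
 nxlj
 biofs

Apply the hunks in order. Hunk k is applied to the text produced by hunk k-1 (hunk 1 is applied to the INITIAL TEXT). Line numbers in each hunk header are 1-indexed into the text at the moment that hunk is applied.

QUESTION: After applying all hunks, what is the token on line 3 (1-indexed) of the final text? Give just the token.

Answer: giyz

Derivation:
Hunk 1: at line 3 remove [jbjt,bynwn] add [euson,ixbi,feqm] -> 12 lines: bgwvu vbwbe wzqp euson ixbi feqm vkzem zej xct rklf wmgk buq
Hunk 2: at line 2 remove [wzqp,euson,ixbi] add [giyz] -> 10 lines: bgwvu vbwbe giyz feqm vkzem zej xct rklf wmgk buq
Hunk 3: at line 4 remove [zej,xct] add [nxlj,biofs,equih] -> 11 lines: bgwvu vbwbe giyz feqm vkzem nxlj biofs equih rklf wmgk buq
Hunk 4: at line 7 remove [equih,rklf] add [nwqv,tpicu] -> 11 lines: bgwvu vbwbe giyz feqm vkzem nxlj biofs nwqv tpicu wmgk buq
Hunk 5: at line 2 remove [feqm,vkzem] add [igf,iivb] -> 11 lines: bgwvu vbwbe giyz igf iivb nxlj biofs nwqv tpicu wmgk buq
Final line 3: giyz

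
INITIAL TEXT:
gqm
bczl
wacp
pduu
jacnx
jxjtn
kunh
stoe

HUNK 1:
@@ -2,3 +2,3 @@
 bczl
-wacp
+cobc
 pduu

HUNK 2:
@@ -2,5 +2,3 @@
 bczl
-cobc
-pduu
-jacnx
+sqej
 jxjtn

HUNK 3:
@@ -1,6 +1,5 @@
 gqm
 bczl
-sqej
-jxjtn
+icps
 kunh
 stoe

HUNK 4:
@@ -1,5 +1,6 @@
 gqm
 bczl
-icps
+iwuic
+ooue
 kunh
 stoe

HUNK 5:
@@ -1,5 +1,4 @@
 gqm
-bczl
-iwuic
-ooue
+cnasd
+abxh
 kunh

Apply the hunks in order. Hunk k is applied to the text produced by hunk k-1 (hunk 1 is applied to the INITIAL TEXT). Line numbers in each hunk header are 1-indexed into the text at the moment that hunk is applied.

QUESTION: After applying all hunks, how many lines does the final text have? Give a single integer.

Hunk 1: at line 2 remove [wacp] add [cobc] -> 8 lines: gqm bczl cobc pduu jacnx jxjtn kunh stoe
Hunk 2: at line 2 remove [cobc,pduu,jacnx] add [sqej] -> 6 lines: gqm bczl sqej jxjtn kunh stoe
Hunk 3: at line 1 remove [sqej,jxjtn] add [icps] -> 5 lines: gqm bczl icps kunh stoe
Hunk 4: at line 1 remove [icps] add [iwuic,ooue] -> 6 lines: gqm bczl iwuic ooue kunh stoe
Hunk 5: at line 1 remove [bczl,iwuic,ooue] add [cnasd,abxh] -> 5 lines: gqm cnasd abxh kunh stoe
Final line count: 5

Answer: 5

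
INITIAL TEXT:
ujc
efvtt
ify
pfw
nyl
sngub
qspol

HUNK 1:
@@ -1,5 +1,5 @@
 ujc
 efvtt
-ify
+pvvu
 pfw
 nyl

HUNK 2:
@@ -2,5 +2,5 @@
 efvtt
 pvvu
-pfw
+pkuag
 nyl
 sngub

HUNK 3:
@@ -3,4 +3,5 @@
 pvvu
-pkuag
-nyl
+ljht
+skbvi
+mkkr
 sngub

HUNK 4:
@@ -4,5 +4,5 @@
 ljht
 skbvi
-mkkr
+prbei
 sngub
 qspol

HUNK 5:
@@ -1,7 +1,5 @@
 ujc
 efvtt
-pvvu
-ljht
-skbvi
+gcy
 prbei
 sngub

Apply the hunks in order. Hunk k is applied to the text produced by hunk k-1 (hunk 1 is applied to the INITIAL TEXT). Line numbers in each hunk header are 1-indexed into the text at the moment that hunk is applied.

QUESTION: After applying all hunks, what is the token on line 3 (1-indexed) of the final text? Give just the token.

Hunk 1: at line 1 remove [ify] add [pvvu] -> 7 lines: ujc efvtt pvvu pfw nyl sngub qspol
Hunk 2: at line 2 remove [pfw] add [pkuag] -> 7 lines: ujc efvtt pvvu pkuag nyl sngub qspol
Hunk 3: at line 3 remove [pkuag,nyl] add [ljht,skbvi,mkkr] -> 8 lines: ujc efvtt pvvu ljht skbvi mkkr sngub qspol
Hunk 4: at line 4 remove [mkkr] add [prbei] -> 8 lines: ujc efvtt pvvu ljht skbvi prbei sngub qspol
Hunk 5: at line 1 remove [pvvu,ljht,skbvi] add [gcy] -> 6 lines: ujc efvtt gcy prbei sngub qspol
Final line 3: gcy

Answer: gcy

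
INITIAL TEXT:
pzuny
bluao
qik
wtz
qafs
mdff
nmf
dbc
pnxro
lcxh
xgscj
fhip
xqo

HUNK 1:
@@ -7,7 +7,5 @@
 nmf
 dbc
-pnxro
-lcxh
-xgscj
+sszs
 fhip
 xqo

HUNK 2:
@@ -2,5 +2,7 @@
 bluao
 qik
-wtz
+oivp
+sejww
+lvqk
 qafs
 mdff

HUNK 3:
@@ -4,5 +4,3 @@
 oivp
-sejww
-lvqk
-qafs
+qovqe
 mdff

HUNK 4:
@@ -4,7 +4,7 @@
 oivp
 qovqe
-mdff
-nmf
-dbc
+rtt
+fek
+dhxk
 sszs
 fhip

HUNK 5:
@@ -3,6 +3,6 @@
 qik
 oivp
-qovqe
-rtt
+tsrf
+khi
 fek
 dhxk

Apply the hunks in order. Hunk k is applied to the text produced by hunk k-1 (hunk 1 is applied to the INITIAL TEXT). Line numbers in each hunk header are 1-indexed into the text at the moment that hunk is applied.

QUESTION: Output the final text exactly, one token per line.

Hunk 1: at line 7 remove [pnxro,lcxh,xgscj] add [sszs] -> 11 lines: pzuny bluao qik wtz qafs mdff nmf dbc sszs fhip xqo
Hunk 2: at line 2 remove [wtz] add [oivp,sejww,lvqk] -> 13 lines: pzuny bluao qik oivp sejww lvqk qafs mdff nmf dbc sszs fhip xqo
Hunk 3: at line 4 remove [sejww,lvqk,qafs] add [qovqe] -> 11 lines: pzuny bluao qik oivp qovqe mdff nmf dbc sszs fhip xqo
Hunk 4: at line 4 remove [mdff,nmf,dbc] add [rtt,fek,dhxk] -> 11 lines: pzuny bluao qik oivp qovqe rtt fek dhxk sszs fhip xqo
Hunk 5: at line 3 remove [qovqe,rtt] add [tsrf,khi] -> 11 lines: pzuny bluao qik oivp tsrf khi fek dhxk sszs fhip xqo

Answer: pzuny
bluao
qik
oivp
tsrf
khi
fek
dhxk
sszs
fhip
xqo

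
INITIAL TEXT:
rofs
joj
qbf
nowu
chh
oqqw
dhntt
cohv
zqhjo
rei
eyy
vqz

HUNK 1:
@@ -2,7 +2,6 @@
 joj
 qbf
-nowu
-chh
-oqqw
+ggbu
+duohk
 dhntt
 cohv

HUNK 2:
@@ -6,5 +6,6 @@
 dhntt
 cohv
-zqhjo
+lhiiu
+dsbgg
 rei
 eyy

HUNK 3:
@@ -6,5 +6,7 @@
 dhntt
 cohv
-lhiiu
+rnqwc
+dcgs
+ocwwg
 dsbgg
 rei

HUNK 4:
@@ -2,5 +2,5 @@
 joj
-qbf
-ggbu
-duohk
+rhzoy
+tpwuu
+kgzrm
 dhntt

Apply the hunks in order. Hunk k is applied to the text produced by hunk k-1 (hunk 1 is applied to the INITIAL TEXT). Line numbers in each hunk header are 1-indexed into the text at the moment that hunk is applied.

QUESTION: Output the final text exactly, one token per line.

Hunk 1: at line 2 remove [nowu,chh,oqqw] add [ggbu,duohk] -> 11 lines: rofs joj qbf ggbu duohk dhntt cohv zqhjo rei eyy vqz
Hunk 2: at line 6 remove [zqhjo] add [lhiiu,dsbgg] -> 12 lines: rofs joj qbf ggbu duohk dhntt cohv lhiiu dsbgg rei eyy vqz
Hunk 3: at line 6 remove [lhiiu] add [rnqwc,dcgs,ocwwg] -> 14 lines: rofs joj qbf ggbu duohk dhntt cohv rnqwc dcgs ocwwg dsbgg rei eyy vqz
Hunk 4: at line 2 remove [qbf,ggbu,duohk] add [rhzoy,tpwuu,kgzrm] -> 14 lines: rofs joj rhzoy tpwuu kgzrm dhntt cohv rnqwc dcgs ocwwg dsbgg rei eyy vqz

Answer: rofs
joj
rhzoy
tpwuu
kgzrm
dhntt
cohv
rnqwc
dcgs
ocwwg
dsbgg
rei
eyy
vqz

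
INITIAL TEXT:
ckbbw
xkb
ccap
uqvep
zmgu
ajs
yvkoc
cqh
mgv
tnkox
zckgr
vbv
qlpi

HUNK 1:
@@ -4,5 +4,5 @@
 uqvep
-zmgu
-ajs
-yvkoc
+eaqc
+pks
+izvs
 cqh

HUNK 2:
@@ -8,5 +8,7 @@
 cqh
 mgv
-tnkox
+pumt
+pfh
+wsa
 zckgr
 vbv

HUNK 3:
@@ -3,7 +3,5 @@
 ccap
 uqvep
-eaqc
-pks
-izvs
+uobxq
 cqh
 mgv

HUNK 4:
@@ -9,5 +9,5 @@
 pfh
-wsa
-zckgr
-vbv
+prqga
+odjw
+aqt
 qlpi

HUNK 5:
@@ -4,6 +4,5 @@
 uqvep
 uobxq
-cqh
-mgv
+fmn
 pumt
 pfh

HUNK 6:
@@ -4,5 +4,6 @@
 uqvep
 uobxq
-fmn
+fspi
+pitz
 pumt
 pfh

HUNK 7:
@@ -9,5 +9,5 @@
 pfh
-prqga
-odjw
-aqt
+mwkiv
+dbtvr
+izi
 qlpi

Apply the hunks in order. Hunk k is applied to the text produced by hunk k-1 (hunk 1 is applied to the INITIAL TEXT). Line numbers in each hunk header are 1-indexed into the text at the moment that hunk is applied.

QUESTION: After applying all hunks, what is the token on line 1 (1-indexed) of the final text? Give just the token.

Hunk 1: at line 4 remove [zmgu,ajs,yvkoc] add [eaqc,pks,izvs] -> 13 lines: ckbbw xkb ccap uqvep eaqc pks izvs cqh mgv tnkox zckgr vbv qlpi
Hunk 2: at line 8 remove [tnkox] add [pumt,pfh,wsa] -> 15 lines: ckbbw xkb ccap uqvep eaqc pks izvs cqh mgv pumt pfh wsa zckgr vbv qlpi
Hunk 3: at line 3 remove [eaqc,pks,izvs] add [uobxq] -> 13 lines: ckbbw xkb ccap uqvep uobxq cqh mgv pumt pfh wsa zckgr vbv qlpi
Hunk 4: at line 9 remove [wsa,zckgr,vbv] add [prqga,odjw,aqt] -> 13 lines: ckbbw xkb ccap uqvep uobxq cqh mgv pumt pfh prqga odjw aqt qlpi
Hunk 5: at line 4 remove [cqh,mgv] add [fmn] -> 12 lines: ckbbw xkb ccap uqvep uobxq fmn pumt pfh prqga odjw aqt qlpi
Hunk 6: at line 4 remove [fmn] add [fspi,pitz] -> 13 lines: ckbbw xkb ccap uqvep uobxq fspi pitz pumt pfh prqga odjw aqt qlpi
Hunk 7: at line 9 remove [prqga,odjw,aqt] add [mwkiv,dbtvr,izi] -> 13 lines: ckbbw xkb ccap uqvep uobxq fspi pitz pumt pfh mwkiv dbtvr izi qlpi
Final line 1: ckbbw

Answer: ckbbw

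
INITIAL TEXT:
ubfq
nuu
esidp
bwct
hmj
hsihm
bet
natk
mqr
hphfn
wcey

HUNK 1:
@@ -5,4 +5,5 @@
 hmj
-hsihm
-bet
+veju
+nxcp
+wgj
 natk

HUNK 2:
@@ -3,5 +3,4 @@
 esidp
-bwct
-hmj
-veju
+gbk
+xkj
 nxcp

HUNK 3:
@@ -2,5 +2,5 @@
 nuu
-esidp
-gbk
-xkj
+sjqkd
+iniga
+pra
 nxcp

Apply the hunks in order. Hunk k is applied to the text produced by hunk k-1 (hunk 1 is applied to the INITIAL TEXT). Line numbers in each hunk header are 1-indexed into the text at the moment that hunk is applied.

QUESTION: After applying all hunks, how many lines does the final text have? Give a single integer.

Hunk 1: at line 5 remove [hsihm,bet] add [veju,nxcp,wgj] -> 12 lines: ubfq nuu esidp bwct hmj veju nxcp wgj natk mqr hphfn wcey
Hunk 2: at line 3 remove [bwct,hmj,veju] add [gbk,xkj] -> 11 lines: ubfq nuu esidp gbk xkj nxcp wgj natk mqr hphfn wcey
Hunk 3: at line 2 remove [esidp,gbk,xkj] add [sjqkd,iniga,pra] -> 11 lines: ubfq nuu sjqkd iniga pra nxcp wgj natk mqr hphfn wcey
Final line count: 11

Answer: 11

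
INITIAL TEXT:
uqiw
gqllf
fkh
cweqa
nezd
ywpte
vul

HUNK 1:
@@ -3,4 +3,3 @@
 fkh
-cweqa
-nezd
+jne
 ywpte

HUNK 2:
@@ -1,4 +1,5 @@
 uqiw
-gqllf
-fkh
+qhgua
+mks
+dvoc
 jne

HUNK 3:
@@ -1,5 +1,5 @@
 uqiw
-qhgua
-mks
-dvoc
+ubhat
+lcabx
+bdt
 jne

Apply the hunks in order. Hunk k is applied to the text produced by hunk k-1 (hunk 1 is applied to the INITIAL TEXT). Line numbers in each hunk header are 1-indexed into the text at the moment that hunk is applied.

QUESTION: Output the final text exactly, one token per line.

Hunk 1: at line 3 remove [cweqa,nezd] add [jne] -> 6 lines: uqiw gqllf fkh jne ywpte vul
Hunk 2: at line 1 remove [gqllf,fkh] add [qhgua,mks,dvoc] -> 7 lines: uqiw qhgua mks dvoc jne ywpte vul
Hunk 3: at line 1 remove [qhgua,mks,dvoc] add [ubhat,lcabx,bdt] -> 7 lines: uqiw ubhat lcabx bdt jne ywpte vul

Answer: uqiw
ubhat
lcabx
bdt
jne
ywpte
vul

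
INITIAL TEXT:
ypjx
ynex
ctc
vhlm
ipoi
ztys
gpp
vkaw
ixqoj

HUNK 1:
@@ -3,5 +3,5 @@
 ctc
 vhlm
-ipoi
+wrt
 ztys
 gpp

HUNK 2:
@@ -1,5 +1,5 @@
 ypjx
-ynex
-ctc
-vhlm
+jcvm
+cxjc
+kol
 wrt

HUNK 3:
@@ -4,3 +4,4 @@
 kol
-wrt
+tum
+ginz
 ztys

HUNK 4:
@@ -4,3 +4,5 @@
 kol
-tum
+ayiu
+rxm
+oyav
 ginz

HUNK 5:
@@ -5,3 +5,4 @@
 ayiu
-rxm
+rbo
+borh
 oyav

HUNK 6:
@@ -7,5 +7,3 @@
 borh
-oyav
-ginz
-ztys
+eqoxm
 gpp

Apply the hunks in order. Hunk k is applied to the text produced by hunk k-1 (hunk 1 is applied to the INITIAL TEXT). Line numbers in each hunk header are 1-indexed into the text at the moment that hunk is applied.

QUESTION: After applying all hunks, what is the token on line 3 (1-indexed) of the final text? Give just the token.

Answer: cxjc

Derivation:
Hunk 1: at line 3 remove [ipoi] add [wrt] -> 9 lines: ypjx ynex ctc vhlm wrt ztys gpp vkaw ixqoj
Hunk 2: at line 1 remove [ynex,ctc,vhlm] add [jcvm,cxjc,kol] -> 9 lines: ypjx jcvm cxjc kol wrt ztys gpp vkaw ixqoj
Hunk 3: at line 4 remove [wrt] add [tum,ginz] -> 10 lines: ypjx jcvm cxjc kol tum ginz ztys gpp vkaw ixqoj
Hunk 4: at line 4 remove [tum] add [ayiu,rxm,oyav] -> 12 lines: ypjx jcvm cxjc kol ayiu rxm oyav ginz ztys gpp vkaw ixqoj
Hunk 5: at line 5 remove [rxm] add [rbo,borh] -> 13 lines: ypjx jcvm cxjc kol ayiu rbo borh oyav ginz ztys gpp vkaw ixqoj
Hunk 6: at line 7 remove [oyav,ginz,ztys] add [eqoxm] -> 11 lines: ypjx jcvm cxjc kol ayiu rbo borh eqoxm gpp vkaw ixqoj
Final line 3: cxjc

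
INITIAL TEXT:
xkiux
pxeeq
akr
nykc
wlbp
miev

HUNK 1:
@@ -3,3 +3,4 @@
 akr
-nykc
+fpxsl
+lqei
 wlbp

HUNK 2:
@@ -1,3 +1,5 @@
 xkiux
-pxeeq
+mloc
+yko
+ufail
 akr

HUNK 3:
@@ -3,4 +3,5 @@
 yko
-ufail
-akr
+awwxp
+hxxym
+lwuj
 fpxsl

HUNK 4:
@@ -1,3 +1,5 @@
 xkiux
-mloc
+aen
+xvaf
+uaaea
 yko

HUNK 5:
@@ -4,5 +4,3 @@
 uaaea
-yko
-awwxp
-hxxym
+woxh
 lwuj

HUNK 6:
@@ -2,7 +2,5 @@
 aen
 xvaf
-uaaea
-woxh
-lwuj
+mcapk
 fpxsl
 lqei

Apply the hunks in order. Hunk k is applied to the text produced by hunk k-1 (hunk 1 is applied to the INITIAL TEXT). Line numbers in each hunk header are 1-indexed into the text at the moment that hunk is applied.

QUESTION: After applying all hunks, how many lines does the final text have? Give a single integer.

Hunk 1: at line 3 remove [nykc] add [fpxsl,lqei] -> 7 lines: xkiux pxeeq akr fpxsl lqei wlbp miev
Hunk 2: at line 1 remove [pxeeq] add [mloc,yko,ufail] -> 9 lines: xkiux mloc yko ufail akr fpxsl lqei wlbp miev
Hunk 3: at line 3 remove [ufail,akr] add [awwxp,hxxym,lwuj] -> 10 lines: xkiux mloc yko awwxp hxxym lwuj fpxsl lqei wlbp miev
Hunk 4: at line 1 remove [mloc] add [aen,xvaf,uaaea] -> 12 lines: xkiux aen xvaf uaaea yko awwxp hxxym lwuj fpxsl lqei wlbp miev
Hunk 5: at line 4 remove [yko,awwxp,hxxym] add [woxh] -> 10 lines: xkiux aen xvaf uaaea woxh lwuj fpxsl lqei wlbp miev
Hunk 6: at line 2 remove [uaaea,woxh,lwuj] add [mcapk] -> 8 lines: xkiux aen xvaf mcapk fpxsl lqei wlbp miev
Final line count: 8

Answer: 8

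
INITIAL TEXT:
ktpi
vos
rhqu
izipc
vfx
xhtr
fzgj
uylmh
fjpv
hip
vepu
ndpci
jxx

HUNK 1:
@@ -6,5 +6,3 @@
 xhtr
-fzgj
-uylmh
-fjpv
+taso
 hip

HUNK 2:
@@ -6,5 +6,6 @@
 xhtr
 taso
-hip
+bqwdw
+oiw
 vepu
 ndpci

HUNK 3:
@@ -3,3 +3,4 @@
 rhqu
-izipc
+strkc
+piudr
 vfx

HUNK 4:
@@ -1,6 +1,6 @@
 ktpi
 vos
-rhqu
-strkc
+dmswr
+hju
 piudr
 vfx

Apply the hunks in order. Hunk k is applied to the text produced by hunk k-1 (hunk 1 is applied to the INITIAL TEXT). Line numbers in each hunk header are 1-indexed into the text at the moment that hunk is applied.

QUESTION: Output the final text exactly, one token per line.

Answer: ktpi
vos
dmswr
hju
piudr
vfx
xhtr
taso
bqwdw
oiw
vepu
ndpci
jxx

Derivation:
Hunk 1: at line 6 remove [fzgj,uylmh,fjpv] add [taso] -> 11 lines: ktpi vos rhqu izipc vfx xhtr taso hip vepu ndpci jxx
Hunk 2: at line 6 remove [hip] add [bqwdw,oiw] -> 12 lines: ktpi vos rhqu izipc vfx xhtr taso bqwdw oiw vepu ndpci jxx
Hunk 3: at line 3 remove [izipc] add [strkc,piudr] -> 13 lines: ktpi vos rhqu strkc piudr vfx xhtr taso bqwdw oiw vepu ndpci jxx
Hunk 4: at line 1 remove [rhqu,strkc] add [dmswr,hju] -> 13 lines: ktpi vos dmswr hju piudr vfx xhtr taso bqwdw oiw vepu ndpci jxx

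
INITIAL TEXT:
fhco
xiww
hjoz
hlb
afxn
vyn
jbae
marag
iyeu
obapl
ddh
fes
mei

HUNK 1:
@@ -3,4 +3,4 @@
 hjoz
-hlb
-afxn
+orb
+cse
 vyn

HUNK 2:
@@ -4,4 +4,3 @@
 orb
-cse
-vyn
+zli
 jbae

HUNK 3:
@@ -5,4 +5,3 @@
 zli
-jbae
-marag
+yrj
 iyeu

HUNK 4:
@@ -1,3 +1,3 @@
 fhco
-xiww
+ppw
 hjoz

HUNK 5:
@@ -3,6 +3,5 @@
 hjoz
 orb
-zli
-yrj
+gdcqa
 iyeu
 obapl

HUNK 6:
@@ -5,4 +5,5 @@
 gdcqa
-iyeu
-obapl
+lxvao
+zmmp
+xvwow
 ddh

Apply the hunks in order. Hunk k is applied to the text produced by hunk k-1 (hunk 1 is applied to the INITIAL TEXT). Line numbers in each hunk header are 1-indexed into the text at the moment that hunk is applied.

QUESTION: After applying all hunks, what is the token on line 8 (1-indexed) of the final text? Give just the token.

Hunk 1: at line 3 remove [hlb,afxn] add [orb,cse] -> 13 lines: fhco xiww hjoz orb cse vyn jbae marag iyeu obapl ddh fes mei
Hunk 2: at line 4 remove [cse,vyn] add [zli] -> 12 lines: fhco xiww hjoz orb zli jbae marag iyeu obapl ddh fes mei
Hunk 3: at line 5 remove [jbae,marag] add [yrj] -> 11 lines: fhco xiww hjoz orb zli yrj iyeu obapl ddh fes mei
Hunk 4: at line 1 remove [xiww] add [ppw] -> 11 lines: fhco ppw hjoz orb zli yrj iyeu obapl ddh fes mei
Hunk 5: at line 3 remove [zli,yrj] add [gdcqa] -> 10 lines: fhco ppw hjoz orb gdcqa iyeu obapl ddh fes mei
Hunk 6: at line 5 remove [iyeu,obapl] add [lxvao,zmmp,xvwow] -> 11 lines: fhco ppw hjoz orb gdcqa lxvao zmmp xvwow ddh fes mei
Final line 8: xvwow

Answer: xvwow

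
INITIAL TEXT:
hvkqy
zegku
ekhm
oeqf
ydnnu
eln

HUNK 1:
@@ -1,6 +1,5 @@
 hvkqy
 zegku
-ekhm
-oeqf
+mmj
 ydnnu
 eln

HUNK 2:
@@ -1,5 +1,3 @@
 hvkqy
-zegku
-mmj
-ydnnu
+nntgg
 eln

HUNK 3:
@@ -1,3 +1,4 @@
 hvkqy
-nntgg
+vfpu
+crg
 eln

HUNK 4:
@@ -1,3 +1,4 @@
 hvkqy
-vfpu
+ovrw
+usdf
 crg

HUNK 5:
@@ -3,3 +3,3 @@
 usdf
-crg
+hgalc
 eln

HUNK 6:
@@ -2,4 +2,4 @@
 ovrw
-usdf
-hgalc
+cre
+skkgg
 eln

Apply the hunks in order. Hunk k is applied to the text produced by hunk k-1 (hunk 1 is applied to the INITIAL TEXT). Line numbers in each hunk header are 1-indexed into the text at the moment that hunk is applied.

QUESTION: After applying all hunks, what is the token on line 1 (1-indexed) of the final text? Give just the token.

Answer: hvkqy

Derivation:
Hunk 1: at line 1 remove [ekhm,oeqf] add [mmj] -> 5 lines: hvkqy zegku mmj ydnnu eln
Hunk 2: at line 1 remove [zegku,mmj,ydnnu] add [nntgg] -> 3 lines: hvkqy nntgg eln
Hunk 3: at line 1 remove [nntgg] add [vfpu,crg] -> 4 lines: hvkqy vfpu crg eln
Hunk 4: at line 1 remove [vfpu] add [ovrw,usdf] -> 5 lines: hvkqy ovrw usdf crg eln
Hunk 5: at line 3 remove [crg] add [hgalc] -> 5 lines: hvkqy ovrw usdf hgalc eln
Hunk 6: at line 2 remove [usdf,hgalc] add [cre,skkgg] -> 5 lines: hvkqy ovrw cre skkgg eln
Final line 1: hvkqy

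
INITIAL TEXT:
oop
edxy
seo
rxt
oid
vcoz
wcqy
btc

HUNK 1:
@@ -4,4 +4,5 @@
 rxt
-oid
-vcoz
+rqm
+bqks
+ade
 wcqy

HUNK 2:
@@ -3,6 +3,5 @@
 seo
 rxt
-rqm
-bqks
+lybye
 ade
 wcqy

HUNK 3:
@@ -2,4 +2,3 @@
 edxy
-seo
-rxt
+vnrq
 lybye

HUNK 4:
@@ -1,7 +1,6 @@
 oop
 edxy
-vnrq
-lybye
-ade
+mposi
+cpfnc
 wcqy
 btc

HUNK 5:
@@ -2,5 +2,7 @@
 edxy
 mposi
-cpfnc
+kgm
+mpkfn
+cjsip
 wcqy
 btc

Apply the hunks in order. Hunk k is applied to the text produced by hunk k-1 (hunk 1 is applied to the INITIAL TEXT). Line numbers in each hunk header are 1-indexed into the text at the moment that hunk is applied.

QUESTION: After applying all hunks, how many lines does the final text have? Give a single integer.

Answer: 8

Derivation:
Hunk 1: at line 4 remove [oid,vcoz] add [rqm,bqks,ade] -> 9 lines: oop edxy seo rxt rqm bqks ade wcqy btc
Hunk 2: at line 3 remove [rqm,bqks] add [lybye] -> 8 lines: oop edxy seo rxt lybye ade wcqy btc
Hunk 3: at line 2 remove [seo,rxt] add [vnrq] -> 7 lines: oop edxy vnrq lybye ade wcqy btc
Hunk 4: at line 1 remove [vnrq,lybye,ade] add [mposi,cpfnc] -> 6 lines: oop edxy mposi cpfnc wcqy btc
Hunk 5: at line 2 remove [cpfnc] add [kgm,mpkfn,cjsip] -> 8 lines: oop edxy mposi kgm mpkfn cjsip wcqy btc
Final line count: 8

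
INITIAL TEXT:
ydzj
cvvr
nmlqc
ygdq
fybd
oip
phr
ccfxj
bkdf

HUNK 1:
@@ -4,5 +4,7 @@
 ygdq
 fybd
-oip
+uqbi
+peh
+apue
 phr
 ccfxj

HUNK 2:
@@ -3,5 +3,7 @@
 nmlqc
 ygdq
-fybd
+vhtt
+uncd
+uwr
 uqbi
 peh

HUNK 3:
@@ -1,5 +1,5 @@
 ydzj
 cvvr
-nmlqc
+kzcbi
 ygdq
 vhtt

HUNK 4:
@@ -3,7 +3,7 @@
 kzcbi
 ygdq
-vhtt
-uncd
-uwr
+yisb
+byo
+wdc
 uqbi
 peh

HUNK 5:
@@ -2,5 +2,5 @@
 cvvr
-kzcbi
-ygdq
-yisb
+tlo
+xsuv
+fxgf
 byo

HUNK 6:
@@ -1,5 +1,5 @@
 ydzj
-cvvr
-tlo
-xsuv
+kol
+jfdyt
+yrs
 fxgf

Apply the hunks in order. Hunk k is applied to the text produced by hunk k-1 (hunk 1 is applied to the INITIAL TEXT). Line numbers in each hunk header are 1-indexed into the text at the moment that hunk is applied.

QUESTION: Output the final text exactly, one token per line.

Answer: ydzj
kol
jfdyt
yrs
fxgf
byo
wdc
uqbi
peh
apue
phr
ccfxj
bkdf

Derivation:
Hunk 1: at line 4 remove [oip] add [uqbi,peh,apue] -> 11 lines: ydzj cvvr nmlqc ygdq fybd uqbi peh apue phr ccfxj bkdf
Hunk 2: at line 3 remove [fybd] add [vhtt,uncd,uwr] -> 13 lines: ydzj cvvr nmlqc ygdq vhtt uncd uwr uqbi peh apue phr ccfxj bkdf
Hunk 3: at line 1 remove [nmlqc] add [kzcbi] -> 13 lines: ydzj cvvr kzcbi ygdq vhtt uncd uwr uqbi peh apue phr ccfxj bkdf
Hunk 4: at line 3 remove [vhtt,uncd,uwr] add [yisb,byo,wdc] -> 13 lines: ydzj cvvr kzcbi ygdq yisb byo wdc uqbi peh apue phr ccfxj bkdf
Hunk 5: at line 2 remove [kzcbi,ygdq,yisb] add [tlo,xsuv,fxgf] -> 13 lines: ydzj cvvr tlo xsuv fxgf byo wdc uqbi peh apue phr ccfxj bkdf
Hunk 6: at line 1 remove [cvvr,tlo,xsuv] add [kol,jfdyt,yrs] -> 13 lines: ydzj kol jfdyt yrs fxgf byo wdc uqbi peh apue phr ccfxj bkdf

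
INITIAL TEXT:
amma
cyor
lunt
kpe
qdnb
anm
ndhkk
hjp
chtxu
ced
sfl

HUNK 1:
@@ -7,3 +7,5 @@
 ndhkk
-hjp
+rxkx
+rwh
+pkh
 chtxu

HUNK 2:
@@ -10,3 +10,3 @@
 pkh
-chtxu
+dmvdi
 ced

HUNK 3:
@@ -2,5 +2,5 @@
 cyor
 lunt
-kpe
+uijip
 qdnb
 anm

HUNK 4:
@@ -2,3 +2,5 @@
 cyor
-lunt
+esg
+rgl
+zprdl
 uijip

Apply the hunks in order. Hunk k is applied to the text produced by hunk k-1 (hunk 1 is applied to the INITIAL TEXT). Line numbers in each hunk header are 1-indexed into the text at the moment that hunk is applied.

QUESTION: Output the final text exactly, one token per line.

Hunk 1: at line 7 remove [hjp] add [rxkx,rwh,pkh] -> 13 lines: amma cyor lunt kpe qdnb anm ndhkk rxkx rwh pkh chtxu ced sfl
Hunk 2: at line 10 remove [chtxu] add [dmvdi] -> 13 lines: amma cyor lunt kpe qdnb anm ndhkk rxkx rwh pkh dmvdi ced sfl
Hunk 3: at line 2 remove [kpe] add [uijip] -> 13 lines: amma cyor lunt uijip qdnb anm ndhkk rxkx rwh pkh dmvdi ced sfl
Hunk 4: at line 2 remove [lunt] add [esg,rgl,zprdl] -> 15 lines: amma cyor esg rgl zprdl uijip qdnb anm ndhkk rxkx rwh pkh dmvdi ced sfl

Answer: amma
cyor
esg
rgl
zprdl
uijip
qdnb
anm
ndhkk
rxkx
rwh
pkh
dmvdi
ced
sfl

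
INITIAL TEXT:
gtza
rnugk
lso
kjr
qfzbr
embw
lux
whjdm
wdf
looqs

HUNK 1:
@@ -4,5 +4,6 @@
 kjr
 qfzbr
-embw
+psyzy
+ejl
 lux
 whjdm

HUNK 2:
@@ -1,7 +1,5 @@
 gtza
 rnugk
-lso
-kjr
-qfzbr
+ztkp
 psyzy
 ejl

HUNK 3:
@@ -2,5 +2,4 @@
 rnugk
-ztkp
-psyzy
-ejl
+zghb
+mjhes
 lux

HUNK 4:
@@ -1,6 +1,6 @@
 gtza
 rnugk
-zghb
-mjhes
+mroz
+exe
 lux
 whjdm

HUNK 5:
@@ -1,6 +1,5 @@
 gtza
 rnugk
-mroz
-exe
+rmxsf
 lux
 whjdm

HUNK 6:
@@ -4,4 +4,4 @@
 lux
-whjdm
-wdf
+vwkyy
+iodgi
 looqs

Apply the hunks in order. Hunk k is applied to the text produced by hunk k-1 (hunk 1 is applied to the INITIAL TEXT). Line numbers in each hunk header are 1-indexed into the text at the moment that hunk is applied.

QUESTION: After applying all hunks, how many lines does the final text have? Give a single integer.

Answer: 7

Derivation:
Hunk 1: at line 4 remove [embw] add [psyzy,ejl] -> 11 lines: gtza rnugk lso kjr qfzbr psyzy ejl lux whjdm wdf looqs
Hunk 2: at line 1 remove [lso,kjr,qfzbr] add [ztkp] -> 9 lines: gtza rnugk ztkp psyzy ejl lux whjdm wdf looqs
Hunk 3: at line 2 remove [ztkp,psyzy,ejl] add [zghb,mjhes] -> 8 lines: gtza rnugk zghb mjhes lux whjdm wdf looqs
Hunk 4: at line 1 remove [zghb,mjhes] add [mroz,exe] -> 8 lines: gtza rnugk mroz exe lux whjdm wdf looqs
Hunk 5: at line 1 remove [mroz,exe] add [rmxsf] -> 7 lines: gtza rnugk rmxsf lux whjdm wdf looqs
Hunk 6: at line 4 remove [whjdm,wdf] add [vwkyy,iodgi] -> 7 lines: gtza rnugk rmxsf lux vwkyy iodgi looqs
Final line count: 7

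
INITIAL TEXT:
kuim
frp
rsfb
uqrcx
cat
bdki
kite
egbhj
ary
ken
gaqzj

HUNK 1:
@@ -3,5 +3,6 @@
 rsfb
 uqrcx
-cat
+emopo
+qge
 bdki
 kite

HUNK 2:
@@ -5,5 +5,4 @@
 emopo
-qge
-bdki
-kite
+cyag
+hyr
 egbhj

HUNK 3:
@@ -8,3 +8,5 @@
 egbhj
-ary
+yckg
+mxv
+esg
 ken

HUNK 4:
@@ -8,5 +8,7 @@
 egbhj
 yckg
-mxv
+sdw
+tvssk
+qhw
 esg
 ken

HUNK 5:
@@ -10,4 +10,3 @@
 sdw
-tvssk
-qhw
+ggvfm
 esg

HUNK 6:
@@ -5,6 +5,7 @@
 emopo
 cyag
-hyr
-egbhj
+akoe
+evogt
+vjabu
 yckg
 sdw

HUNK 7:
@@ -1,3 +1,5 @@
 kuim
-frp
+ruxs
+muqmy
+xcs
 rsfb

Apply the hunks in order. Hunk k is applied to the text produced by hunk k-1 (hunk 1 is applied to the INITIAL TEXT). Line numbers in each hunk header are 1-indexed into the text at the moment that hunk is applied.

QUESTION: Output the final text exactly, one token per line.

Hunk 1: at line 3 remove [cat] add [emopo,qge] -> 12 lines: kuim frp rsfb uqrcx emopo qge bdki kite egbhj ary ken gaqzj
Hunk 2: at line 5 remove [qge,bdki,kite] add [cyag,hyr] -> 11 lines: kuim frp rsfb uqrcx emopo cyag hyr egbhj ary ken gaqzj
Hunk 3: at line 8 remove [ary] add [yckg,mxv,esg] -> 13 lines: kuim frp rsfb uqrcx emopo cyag hyr egbhj yckg mxv esg ken gaqzj
Hunk 4: at line 8 remove [mxv] add [sdw,tvssk,qhw] -> 15 lines: kuim frp rsfb uqrcx emopo cyag hyr egbhj yckg sdw tvssk qhw esg ken gaqzj
Hunk 5: at line 10 remove [tvssk,qhw] add [ggvfm] -> 14 lines: kuim frp rsfb uqrcx emopo cyag hyr egbhj yckg sdw ggvfm esg ken gaqzj
Hunk 6: at line 5 remove [hyr,egbhj] add [akoe,evogt,vjabu] -> 15 lines: kuim frp rsfb uqrcx emopo cyag akoe evogt vjabu yckg sdw ggvfm esg ken gaqzj
Hunk 7: at line 1 remove [frp] add [ruxs,muqmy,xcs] -> 17 lines: kuim ruxs muqmy xcs rsfb uqrcx emopo cyag akoe evogt vjabu yckg sdw ggvfm esg ken gaqzj

Answer: kuim
ruxs
muqmy
xcs
rsfb
uqrcx
emopo
cyag
akoe
evogt
vjabu
yckg
sdw
ggvfm
esg
ken
gaqzj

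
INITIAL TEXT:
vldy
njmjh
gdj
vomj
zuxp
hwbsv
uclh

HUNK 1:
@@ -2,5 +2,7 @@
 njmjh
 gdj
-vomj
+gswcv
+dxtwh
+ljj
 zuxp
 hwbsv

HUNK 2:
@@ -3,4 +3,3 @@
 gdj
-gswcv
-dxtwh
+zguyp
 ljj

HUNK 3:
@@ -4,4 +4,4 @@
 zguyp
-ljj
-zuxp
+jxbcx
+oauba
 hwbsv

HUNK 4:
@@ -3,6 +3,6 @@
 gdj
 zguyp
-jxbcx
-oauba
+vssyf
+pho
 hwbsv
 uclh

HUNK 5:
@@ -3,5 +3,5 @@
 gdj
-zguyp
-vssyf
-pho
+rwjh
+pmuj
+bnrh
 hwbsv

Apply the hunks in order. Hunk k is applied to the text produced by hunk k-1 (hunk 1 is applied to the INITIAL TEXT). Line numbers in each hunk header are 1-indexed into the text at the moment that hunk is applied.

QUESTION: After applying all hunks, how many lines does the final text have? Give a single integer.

Hunk 1: at line 2 remove [vomj] add [gswcv,dxtwh,ljj] -> 9 lines: vldy njmjh gdj gswcv dxtwh ljj zuxp hwbsv uclh
Hunk 2: at line 3 remove [gswcv,dxtwh] add [zguyp] -> 8 lines: vldy njmjh gdj zguyp ljj zuxp hwbsv uclh
Hunk 3: at line 4 remove [ljj,zuxp] add [jxbcx,oauba] -> 8 lines: vldy njmjh gdj zguyp jxbcx oauba hwbsv uclh
Hunk 4: at line 3 remove [jxbcx,oauba] add [vssyf,pho] -> 8 lines: vldy njmjh gdj zguyp vssyf pho hwbsv uclh
Hunk 5: at line 3 remove [zguyp,vssyf,pho] add [rwjh,pmuj,bnrh] -> 8 lines: vldy njmjh gdj rwjh pmuj bnrh hwbsv uclh
Final line count: 8

Answer: 8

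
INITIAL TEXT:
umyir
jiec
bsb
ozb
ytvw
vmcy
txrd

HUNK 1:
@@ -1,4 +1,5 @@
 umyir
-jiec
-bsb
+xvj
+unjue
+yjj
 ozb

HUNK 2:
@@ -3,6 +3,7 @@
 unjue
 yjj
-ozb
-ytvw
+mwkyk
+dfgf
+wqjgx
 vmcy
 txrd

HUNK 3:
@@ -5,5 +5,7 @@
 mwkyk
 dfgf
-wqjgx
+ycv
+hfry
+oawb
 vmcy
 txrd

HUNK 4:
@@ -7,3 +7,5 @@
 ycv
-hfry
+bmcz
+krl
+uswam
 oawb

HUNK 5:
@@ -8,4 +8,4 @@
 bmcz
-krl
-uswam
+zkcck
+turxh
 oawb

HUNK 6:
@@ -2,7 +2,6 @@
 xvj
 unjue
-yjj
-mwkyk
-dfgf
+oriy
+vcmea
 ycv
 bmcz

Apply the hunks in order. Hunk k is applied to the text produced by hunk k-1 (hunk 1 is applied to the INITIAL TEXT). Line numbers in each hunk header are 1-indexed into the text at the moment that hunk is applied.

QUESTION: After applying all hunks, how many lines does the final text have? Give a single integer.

Answer: 12

Derivation:
Hunk 1: at line 1 remove [jiec,bsb] add [xvj,unjue,yjj] -> 8 lines: umyir xvj unjue yjj ozb ytvw vmcy txrd
Hunk 2: at line 3 remove [ozb,ytvw] add [mwkyk,dfgf,wqjgx] -> 9 lines: umyir xvj unjue yjj mwkyk dfgf wqjgx vmcy txrd
Hunk 3: at line 5 remove [wqjgx] add [ycv,hfry,oawb] -> 11 lines: umyir xvj unjue yjj mwkyk dfgf ycv hfry oawb vmcy txrd
Hunk 4: at line 7 remove [hfry] add [bmcz,krl,uswam] -> 13 lines: umyir xvj unjue yjj mwkyk dfgf ycv bmcz krl uswam oawb vmcy txrd
Hunk 5: at line 8 remove [krl,uswam] add [zkcck,turxh] -> 13 lines: umyir xvj unjue yjj mwkyk dfgf ycv bmcz zkcck turxh oawb vmcy txrd
Hunk 6: at line 2 remove [yjj,mwkyk,dfgf] add [oriy,vcmea] -> 12 lines: umyir xvj unjue oriy vcmea ycv bmcz zkcck turxh oawb vmcy txrd
Final line count: 12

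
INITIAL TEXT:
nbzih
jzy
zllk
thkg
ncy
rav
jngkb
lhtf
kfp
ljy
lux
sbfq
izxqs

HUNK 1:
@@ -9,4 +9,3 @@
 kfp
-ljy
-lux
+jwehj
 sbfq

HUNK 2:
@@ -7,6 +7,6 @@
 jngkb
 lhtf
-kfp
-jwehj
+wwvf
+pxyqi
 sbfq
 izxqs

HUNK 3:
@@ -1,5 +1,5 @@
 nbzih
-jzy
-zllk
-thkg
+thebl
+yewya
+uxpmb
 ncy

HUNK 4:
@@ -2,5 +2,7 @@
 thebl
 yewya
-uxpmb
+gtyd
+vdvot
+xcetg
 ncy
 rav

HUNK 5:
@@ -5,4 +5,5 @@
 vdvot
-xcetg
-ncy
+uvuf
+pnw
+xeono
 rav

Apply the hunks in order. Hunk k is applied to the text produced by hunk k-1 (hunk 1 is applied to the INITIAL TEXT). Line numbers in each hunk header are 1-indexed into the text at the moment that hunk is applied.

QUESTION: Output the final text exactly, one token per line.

Hunk 1: at line 9 remove [ljy,lux] add [jwehj] -> 12 lines: nbzih jzy zllk thkg ncy rav jngkb lhtf kfp jwehj sbfq izxqs
Hunk 2: at line 7 remove [kfp,jwehj] add [wwvf,pxyqi] -> 12 lines: nbzih jzy zllk thkg ncy rav jngkb lhtf wwvf pxyqi sbfq izxqs
Hunk 3: at line 1 remove [jzy,zllk,thkg] add [thebl,yewya,uxpmb] -> 12 lines: nbzih thebl yewya uxpmb ncy rav jngkb lhtf wwvf pxyqi sbfq izxqs
Hunk 4: at line 2 remove [uxpmb] add [gtyd,vdvot,xcetg] -> 14 lines: nbzih thebl yewya gtyd vdvot xcetg ncy rav jngkb lhtf wwvf pxyqi sbfq izxqs
Hunk 5: at line 5 remove [xcetg,ncy] add [uvuf,pnw,xeono] -> 15 lines: nbzih thebl yewya gtyd vdvot uvuf pnw xeono rav jngkb lhtf wwvf pxyqi sbfq izxqs

Answer: nbzih
thebl
yewya
gtyd
vdvot
uvuf
pnw
xeono
rav
jngkb
lhtf
wwvf
pxyqi
sbfq
izxqs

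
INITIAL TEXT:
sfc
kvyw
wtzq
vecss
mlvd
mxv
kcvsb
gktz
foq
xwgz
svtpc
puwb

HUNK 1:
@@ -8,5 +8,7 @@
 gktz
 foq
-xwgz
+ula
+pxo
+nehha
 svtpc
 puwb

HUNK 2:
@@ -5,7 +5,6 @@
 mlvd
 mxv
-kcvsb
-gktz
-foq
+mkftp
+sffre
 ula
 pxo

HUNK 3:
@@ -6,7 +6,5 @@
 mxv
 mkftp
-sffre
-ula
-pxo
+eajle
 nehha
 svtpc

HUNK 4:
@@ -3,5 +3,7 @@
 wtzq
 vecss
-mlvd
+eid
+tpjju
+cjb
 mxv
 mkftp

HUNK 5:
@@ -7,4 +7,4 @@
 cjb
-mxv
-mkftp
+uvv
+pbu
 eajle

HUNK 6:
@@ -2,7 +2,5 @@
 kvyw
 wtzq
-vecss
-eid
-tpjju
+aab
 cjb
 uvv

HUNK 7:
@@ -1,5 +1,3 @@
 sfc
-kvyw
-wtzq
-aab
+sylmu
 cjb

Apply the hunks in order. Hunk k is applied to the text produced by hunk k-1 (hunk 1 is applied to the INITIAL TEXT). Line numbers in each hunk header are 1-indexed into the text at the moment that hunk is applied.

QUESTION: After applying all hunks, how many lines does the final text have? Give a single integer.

Answer: 9

Derivation:
Hunk 1: at line 8 remove [xwgz] add [ula,pxo,nehha] -> 14 lines: sfc kvyw wtzq vecss mlvd mxv kcvsb gktz foq ula pxo nehha svtpc puwb
Hunk 2: at line 5 remove [kcvsb,gktz,foq] add [mkftp,sffre] -> 13 lines: sfc kvyw wtzq vecss mlvd mxv mkftp sffre ula pxo nehha svtpc puwb
Hunk 3: at line 6 remove [sffre,ula,pxo] add [eajle] -> 11 lines: sfc kvyw wtzq vecss mlvd mxv mkftp eajle nehha svtpc puwb
Hunk 4: at line 3 remove [mlvd] add [eid,tpjju,cjb] -> 13 lines: sfc kvyw wtzq vecss eid tpjju cjb mxv mkftp eajle nehha svtpc puwb
Hunk 5: at line 7 remove [mxv,mkftp] add [uvv,pbu] -> 13 lines: sfc kvyw wtzq vecss eid tpjju cjb uvv pbu eajle nehha svtpc puwb
Hunk 6: at line 2 remove [vecss,eid,tpjju] add [aab] -> 11 lines: sfc kvyw wtzq aab cjb uvv pbu eajle nehha svtpc puwb
Hunk 7: at line 1 remove [kvyw,wtzq,aab] add [sylmu] -> 9 lines: sfc sylmu cjb uvv pbu eajle nehha svtpc puwb
Final line count: 9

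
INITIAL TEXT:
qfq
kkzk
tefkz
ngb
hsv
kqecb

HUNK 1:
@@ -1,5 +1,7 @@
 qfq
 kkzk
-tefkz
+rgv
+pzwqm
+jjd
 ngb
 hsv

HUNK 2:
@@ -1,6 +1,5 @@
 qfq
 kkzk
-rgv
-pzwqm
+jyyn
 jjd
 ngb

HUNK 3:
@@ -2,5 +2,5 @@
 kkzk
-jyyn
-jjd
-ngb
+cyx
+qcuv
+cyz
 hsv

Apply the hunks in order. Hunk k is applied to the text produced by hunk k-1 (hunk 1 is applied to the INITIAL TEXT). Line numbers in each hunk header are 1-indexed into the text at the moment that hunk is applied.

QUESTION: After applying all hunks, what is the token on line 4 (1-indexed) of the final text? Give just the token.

Answer: qcuv

Derivation:
Hunk 1: at line 1 remove [tefkz] add [rgv,pzwqm,jjd] -> 8 lines: qfq kkzk rgv pzwqm jjd ngb hsv kqecb
Hunk 2: at line 1 remove [rgv,pzwqm] add [jyyn] -> 7 lines: qfq kkzk jyyn jjd ngb hsv kqecb
Hunk 3: at line 2 remove [jyyn,jjd,ngb] add [cyx,qcuv,cyz] -> 7 lines: qfq kkzk cyx qcuv cyz hsv kqecb
Final line 4: qcuv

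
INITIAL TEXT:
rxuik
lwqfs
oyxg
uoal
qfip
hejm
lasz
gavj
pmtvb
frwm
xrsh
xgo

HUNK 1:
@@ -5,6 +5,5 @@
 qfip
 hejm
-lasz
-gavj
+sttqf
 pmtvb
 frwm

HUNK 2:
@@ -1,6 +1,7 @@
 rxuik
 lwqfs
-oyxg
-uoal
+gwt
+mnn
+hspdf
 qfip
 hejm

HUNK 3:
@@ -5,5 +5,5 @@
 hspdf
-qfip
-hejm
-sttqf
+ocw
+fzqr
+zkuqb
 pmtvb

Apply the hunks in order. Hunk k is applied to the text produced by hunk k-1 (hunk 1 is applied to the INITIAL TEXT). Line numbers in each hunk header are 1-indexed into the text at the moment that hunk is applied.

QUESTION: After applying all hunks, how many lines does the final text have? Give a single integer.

Answer: 12

Derivation:
Hunk 1: at line 5 remove [lasz,gavj] add [sttqf] -> 11 lines: rxuik lwqfs oyxg uoal qfip hejm sttqf pmtvb frwm xrsh xgo
Hunk 2: at line 1 remove [oyxg,uoal] add [gwt,mnn,hspdf] -> 12 lines: rxuik lwqfs gwt mnn hspdf qfip hejm sttqf pmtvb frwm xrsh xgo
Hunk 3: at line 5 remove [qfip,hejm,sttqf] add [ocw,fzqr,zkuqb] -> 12 lines: rxuik lwqfs gwt mnn hspdf ocw fzqr zkuqb pmtvb frwm xrsh xgo
Final line count: 12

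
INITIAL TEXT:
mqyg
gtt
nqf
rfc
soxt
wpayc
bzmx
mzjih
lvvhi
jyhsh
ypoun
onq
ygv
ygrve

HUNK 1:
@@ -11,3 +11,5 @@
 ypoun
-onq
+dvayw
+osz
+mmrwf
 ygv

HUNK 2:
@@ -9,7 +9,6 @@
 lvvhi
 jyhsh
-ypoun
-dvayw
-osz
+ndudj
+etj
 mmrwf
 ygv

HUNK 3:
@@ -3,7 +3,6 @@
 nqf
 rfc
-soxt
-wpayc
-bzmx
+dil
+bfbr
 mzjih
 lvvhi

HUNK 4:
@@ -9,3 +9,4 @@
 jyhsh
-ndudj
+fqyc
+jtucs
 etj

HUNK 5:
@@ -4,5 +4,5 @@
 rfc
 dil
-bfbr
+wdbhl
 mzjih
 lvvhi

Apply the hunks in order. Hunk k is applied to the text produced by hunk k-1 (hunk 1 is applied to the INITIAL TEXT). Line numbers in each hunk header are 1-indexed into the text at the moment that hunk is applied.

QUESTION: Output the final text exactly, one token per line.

Answer: mqyg
gtt
nqf
rfc
dil
wdbhl
mzjih
lvvhi
jyhsh
fqyc
jtucs
etj
mmrwf
ygv
ygrve

Derivation:
Hunk 1: at line 11 remove [onq] add [dvayw,osz,mmrwf] -> 16 lines: mqyg gtt nqf rfc soxt wpayc bzmx mzjih lvvhi jyhsh ypoun dvayw osz mmrwf ygv ygrve
Hunk 2: at line 9 remove [ypoun,dvayw,osz] add [ndudj,etj] -> 15 lines: mqyg gtt nqf rfc soxt wpayc bzmx mzjih lvvhi jyhsh ndudj etj mmrwf ygv ygrve
Hunk 3: at line 3 remove [soxt,wpayc,bzmx] add [dil,bfbr] -> 14 lines: mqyg gtt nqf rfc dil bfbr mzjih lvvhi jyhsh ndudj etj mmrwf ygv ygrve
Hunk 4: at line 9 remove [ndudj] add [fqyc,jtucs] -> 15 lines: mqyg gtt nqf rfc dil bfbr mzjih lvvhi jyhsh fqyc jtucs etj mmrwf ygv ygrve
Hunk 5: at line 4 remove [bfbr] add [wdbhl] -> 15 lines: mqyg gtt nqf rfc dil wdbhl mzjih lvvhi jyhsh fqyc jtucs etj mmrwf ygv ygrve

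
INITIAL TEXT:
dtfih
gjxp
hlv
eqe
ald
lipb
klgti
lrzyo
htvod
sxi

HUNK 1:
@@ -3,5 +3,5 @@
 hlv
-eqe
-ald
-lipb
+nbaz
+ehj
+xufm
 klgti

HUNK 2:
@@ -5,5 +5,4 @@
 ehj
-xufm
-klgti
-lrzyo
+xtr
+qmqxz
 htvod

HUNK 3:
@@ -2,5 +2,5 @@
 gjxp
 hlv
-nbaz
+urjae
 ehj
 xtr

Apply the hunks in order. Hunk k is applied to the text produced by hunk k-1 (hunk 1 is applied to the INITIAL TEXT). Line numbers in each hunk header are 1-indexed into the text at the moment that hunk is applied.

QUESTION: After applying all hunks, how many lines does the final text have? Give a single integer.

Answer: 9

Derivation:
Hunk 1: at line 3 remove [eqe,ald,lipb] add [nbaz,ehj,xufm] -> 10 lines: dtfih gjxp hlv nbaz ehj xufm klgti lrzyo htvod sxi
Hunk 2: at line 5 remove [xufm,klgti,lrzyo] add [xtr,qmqxz] -> 9 lines: dtfih gjxp hlv nbaz ehj xtr qmqxz htvod sxi
Hunk 3: at line 2 remove [nbaz] add [urjae] -> 9 lines: dtfih gjxp hlv urjae ehj xtr qmqxz htvod sxi
Final line count: 9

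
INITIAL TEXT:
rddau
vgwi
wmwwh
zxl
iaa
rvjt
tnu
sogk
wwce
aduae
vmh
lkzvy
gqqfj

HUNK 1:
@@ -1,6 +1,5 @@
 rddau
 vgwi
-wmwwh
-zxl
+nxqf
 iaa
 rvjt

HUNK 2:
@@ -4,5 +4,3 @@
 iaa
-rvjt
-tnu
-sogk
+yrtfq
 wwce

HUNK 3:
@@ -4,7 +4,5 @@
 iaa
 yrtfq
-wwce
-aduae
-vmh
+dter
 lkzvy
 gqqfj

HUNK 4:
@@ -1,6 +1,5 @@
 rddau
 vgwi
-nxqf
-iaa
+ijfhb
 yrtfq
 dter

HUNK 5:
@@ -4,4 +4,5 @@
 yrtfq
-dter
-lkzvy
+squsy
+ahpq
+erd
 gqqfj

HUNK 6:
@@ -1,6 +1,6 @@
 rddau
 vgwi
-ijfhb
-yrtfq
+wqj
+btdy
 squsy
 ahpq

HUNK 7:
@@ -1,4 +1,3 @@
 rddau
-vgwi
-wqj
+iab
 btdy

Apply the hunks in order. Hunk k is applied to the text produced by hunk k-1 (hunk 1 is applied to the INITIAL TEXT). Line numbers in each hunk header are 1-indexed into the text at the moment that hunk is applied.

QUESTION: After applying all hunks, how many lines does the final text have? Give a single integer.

Answer: 7

Derivation:
Hunk 1: at line 1 remove [wmwwh,zxl] add [nxqf] -> 12 lines: rddau vgwi nxqf iaa rvjt tnu sogk wwce aduae vmh lkzvy gqqfj
Hunk 2: at line 4 remove [rvjt,tnu,sogk] add [yrtfq] -> 10 lines: rddau vgwi nxqf iaa yrtfq wwce aduae vmh lkzvy gqqfj
Hunk 3: at line 4 remove [wwce,aduae,vmh] add [dter] -> 8 lines: rddau vgwi nxqf iaa yrtfq dter lkzvy gqqfj
Hunk 4: at line 1 remove [nxqf,iaa] add [ijfhb] -> 7 lines: rddau vgwi ijfhb yrtfq dter lkzvy gqqfj
Hunk 5: at line 4 remove [dter,lkzvy] add [squsy,ahpq,erd] -> 8 lines: rddau vgwi ijfhb yrtfq squsy ahpq erd gqqfj
Hunk 6: at line 1 remove [ijfhb,yrtfq] add [wqj,btdy] -> 8 lines: rddau vgwi wqj btdy squsy ahpq erd gqqfj
Hunk 7: at line 1 remove [vgwi,wqj] add [iab] -> 7 lines: rddau iab btdy squsy ahpq erd gqqfj
Final line count: 7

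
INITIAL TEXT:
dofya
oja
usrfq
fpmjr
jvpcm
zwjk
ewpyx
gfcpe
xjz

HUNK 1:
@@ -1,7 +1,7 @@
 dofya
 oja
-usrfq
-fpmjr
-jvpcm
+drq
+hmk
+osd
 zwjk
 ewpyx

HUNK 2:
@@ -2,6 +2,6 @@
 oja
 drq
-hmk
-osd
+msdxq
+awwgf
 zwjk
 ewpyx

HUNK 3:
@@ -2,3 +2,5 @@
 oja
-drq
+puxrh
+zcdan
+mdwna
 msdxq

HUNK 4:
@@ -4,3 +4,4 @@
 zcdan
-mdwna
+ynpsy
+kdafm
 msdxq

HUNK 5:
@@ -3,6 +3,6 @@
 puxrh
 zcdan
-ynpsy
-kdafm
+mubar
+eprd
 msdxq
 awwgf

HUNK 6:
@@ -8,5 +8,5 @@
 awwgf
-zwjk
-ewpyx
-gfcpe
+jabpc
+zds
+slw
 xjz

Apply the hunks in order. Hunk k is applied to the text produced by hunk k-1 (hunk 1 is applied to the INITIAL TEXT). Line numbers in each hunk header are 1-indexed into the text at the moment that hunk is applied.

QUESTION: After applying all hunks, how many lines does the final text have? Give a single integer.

Answer: 12

Derivation:
Hunk 1: at line 1 remove [usrfq,fpmjr,jvpcm] add [drq,hmk,osd] -> 9 lines: dofya oja drq hmk osd zwjk ewpyx gfcpe xjz
Hunk 2: at line 2 remove [hmk,osd] add [msdxq,awwgf] -> 9 lines: dofya oja drq msdxq awwgf zwjk ewpyx gfcpe xjz
Hunk 3: at line 2 remove [drq] add [puxrh,zcdan,mdwna] -> 11 lines: dofya oja puxrh zcdan mdwna msdxq awwgf zwjk ewpyx gfcpe xjz
Hunk 4: at line 4 remove [mdwna] add [ynpsy,kdafm] -> 12 lines: dofya oja puxrh zcdan ynpsy kdafm msdxq awwgf zwjk ewpyx gfcpe xjz
Hunk 5: at line 3 remove [ynpsy,kdafm] add [mubar,eprd] -> 12 lines: dofya oja puxrh zcdan mubar eprd msdxq awwgf zwjk ewpyx gfcpe xjz
Hunk 6: at line 8 remove [zwjk,ewpyx,gfcpe] add [jabpc,zds,slw] -> 12 lines: dofya oja puxrh zcdan mubar eprd msdxq awwgf jabpc zds slw xjz
Final line count: 12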